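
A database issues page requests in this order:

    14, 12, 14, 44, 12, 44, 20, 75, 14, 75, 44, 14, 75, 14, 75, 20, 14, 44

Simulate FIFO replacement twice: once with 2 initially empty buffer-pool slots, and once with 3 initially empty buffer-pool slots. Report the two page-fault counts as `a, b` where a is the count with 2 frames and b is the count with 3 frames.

2 frames: F F . F . . F F F . F . F F . F . F → 11 faults.
3 frames: F F . F . . F F F . F . . . . F . . → 8 faults.
8 < 11: adding a frame reduced faults, as is typical.

11, 8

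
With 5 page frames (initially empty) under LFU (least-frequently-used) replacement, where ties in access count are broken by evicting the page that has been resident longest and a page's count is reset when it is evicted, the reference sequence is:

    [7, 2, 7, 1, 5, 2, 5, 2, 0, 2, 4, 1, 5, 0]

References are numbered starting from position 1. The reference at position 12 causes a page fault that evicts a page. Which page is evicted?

0

pos 1: 7 -> fault, frames (7)
pos 2: 2 -> fault, frames (7 2)
pos 3: 7 -> hit
pos 4: 1 -> fault, frames (7 2 1)
pos 5: 5 -> fault, frames (7 2 1 5)
pos 6: 2 -> hit
pos 7: 5 -> hit
pos 8: 2 -> hit
pos 9: 0 -> fault, frames (7 2 1 5 0)
pos 10: 2 -> hit
pos 11: 4 -> fault, evict 1, frames (7 2 5 0 4)
pos 12: 1 -> fault, evict 0, frames (7 2 5 4 1)
At position 12, page 0 is evicted.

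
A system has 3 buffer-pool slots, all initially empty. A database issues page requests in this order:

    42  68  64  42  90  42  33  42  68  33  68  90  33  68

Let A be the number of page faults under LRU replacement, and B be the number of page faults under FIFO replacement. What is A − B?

Under LRU: F F F . F . F . F . . F . . → 7 faults.
Under FIFO: F F F . F F F . F . . F . . → 8 faults.
A − B = 7 − 8 = -1.

-1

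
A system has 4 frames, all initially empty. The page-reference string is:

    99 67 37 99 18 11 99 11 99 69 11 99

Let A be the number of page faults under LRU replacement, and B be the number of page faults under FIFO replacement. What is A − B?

-1

Under LRU: F F F . F F . . . F . . → 6 faults.
Under FIFO: F F F . F F F . . F . . → 7 faults.
A − B = 6 − 7 = -1.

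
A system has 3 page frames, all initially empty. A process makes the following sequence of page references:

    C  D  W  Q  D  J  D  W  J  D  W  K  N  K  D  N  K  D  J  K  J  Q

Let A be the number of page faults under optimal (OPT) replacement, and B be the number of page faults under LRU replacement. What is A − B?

Under OPT: F F F F . F . . . . . F F . . . . . F . . F → 9 faults.
Under LRU: F F F F . F . F . . . F F . F . . . F . . F → 11 faults.
A − B = 9 − 11 = -2.

-2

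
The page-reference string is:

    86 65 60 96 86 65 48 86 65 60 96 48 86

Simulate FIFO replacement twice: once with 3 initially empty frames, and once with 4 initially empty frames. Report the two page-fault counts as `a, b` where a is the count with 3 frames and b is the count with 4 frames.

10, 11

3 frames: F F F F F F F . . F F . F → 10 faults.
4 frames: F F F F . . F F F F F F F → 11 faults.
11 > 10: adding a frame increased faults — Belady's anomaly.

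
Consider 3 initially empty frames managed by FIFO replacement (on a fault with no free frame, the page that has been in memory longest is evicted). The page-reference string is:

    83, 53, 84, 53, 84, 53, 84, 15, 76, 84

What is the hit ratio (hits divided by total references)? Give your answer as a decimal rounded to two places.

83: miss, frames {83}
53: miss, frames {83,53}
84: miss, frames {83,53,84}
53: hit
84: hit
53: hit
84: hit
15: miss, evict 83, frames {53,84,15}
76: miss, evict 53, frames {84,15,76}
84: hit
Hits: 5 of 10 references → 5/10 = 0.5000.

0.50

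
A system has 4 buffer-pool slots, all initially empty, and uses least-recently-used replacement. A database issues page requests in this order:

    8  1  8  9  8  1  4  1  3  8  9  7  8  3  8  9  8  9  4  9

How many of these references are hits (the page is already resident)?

12

8 -> miss, frames [8]
1 -> miss, frames [8, 1]
8 -> hit
9 -> miss, frames [1, 8, 9]
8 -> hit
1 -> hit
4 -> miss, frames [9, 8, 1, 4]
1 -> hit
3 -> miss, evict 9, frames [8, 4, 1, 3]
8 -> hit
9 -> miss, evict 4, frames [1, 3, 8, 9]
7 -> miss, evict 1, frames [3, 8, 9, 7]
8 -> hit
3 -> hit
8 -> hit
9 -> hit
8 -> hit
9 -> hit
4 -> miss, evict 7, frames [3, 8, 9, 4]
9 -> hit
Hits: 12.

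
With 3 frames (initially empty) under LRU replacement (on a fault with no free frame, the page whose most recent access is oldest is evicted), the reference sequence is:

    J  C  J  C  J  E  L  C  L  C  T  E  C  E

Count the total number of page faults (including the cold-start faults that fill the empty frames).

7

J -> fault, frames [J]
C -> fault, frames [J, C]
J -> hit
C -> hit
J -> hit
E -> fault, frames [C, J, E]
L -> fault, evict C, frames [J, E, L]
C -> fault, evict J, frames [E, L, C]
L -> hit
C -> hit
T -> fault, evict E, frames [L, C, T]
E -> fault, evict L, frames [C, T, E]
C -> hit
E -> hit
Page faults: 7.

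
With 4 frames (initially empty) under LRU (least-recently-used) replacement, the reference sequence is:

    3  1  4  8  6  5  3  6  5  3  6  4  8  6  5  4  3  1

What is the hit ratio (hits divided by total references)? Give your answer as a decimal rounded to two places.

3: fault, frames (3)
1: fault, frames (3 1)
4: fault, frames (3 1 4)
8: fault, frames (3 1 4 8)
6: fault, evict 3, frames (1 4 8 6)
5: fault, evict 1, frames (4 8 6 5)
3: fault, evict 4, frames (8 6 5 3)
6: hit
5: hit
3: hit
6: hit
4: fault, evict 8, frames (5 3 6 4)
8: fault, evict 5, frames (3 6 4 8)
6: hit
5: fault, evict 3, frames (4 8 6 5)
4: hit
3: fault, evict 8, frames (6 5 4 3)
1: fault, evict 6, frames (5 4 3 1)
Hits: 6 of 18 references → 6/18 = 0.3333.

0.33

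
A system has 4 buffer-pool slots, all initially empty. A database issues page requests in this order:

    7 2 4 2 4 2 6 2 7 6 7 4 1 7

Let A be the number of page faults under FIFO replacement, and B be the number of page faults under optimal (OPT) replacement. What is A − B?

1

Under FIFO: F F F . . . F . . . . . F F → 6 faults.
Under OPT: F F F . . . F . . . . . F . → 5 faults.
A − B = 6 − 5 = 1.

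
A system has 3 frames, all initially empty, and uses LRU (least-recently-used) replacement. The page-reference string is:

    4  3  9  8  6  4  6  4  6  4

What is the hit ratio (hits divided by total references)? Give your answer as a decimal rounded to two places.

0.40

4 -> fault, frames {4}
3 -> fault, frames {4,3}
9 -> fault, frames {4,3,9}
8 -> fault, evict 4, frames {3,9,8}
6 -> fault, evict 3, frames {9,8,6}
4 -> fault, evict 9, frames {8,6,4}
6 -> hit
4 -> hit
6 -> hit
4 -> hit
Hits: 4 of 10 references → 4/10 = 0.4000.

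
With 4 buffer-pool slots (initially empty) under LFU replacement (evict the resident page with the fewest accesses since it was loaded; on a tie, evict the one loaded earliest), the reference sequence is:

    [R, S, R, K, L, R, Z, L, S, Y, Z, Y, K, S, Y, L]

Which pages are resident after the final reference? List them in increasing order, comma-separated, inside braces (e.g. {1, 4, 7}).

{L, R, S, Y}

R → miss, frames {R}
S → miss, frames {R,S}
R → hit
K → miss, frames {R,S,K}
L → miss, frames {R,S,K,L}
R → hit
Z → miss, evict S, frames {R,K,L,Z}
L → hit
S → miss, evict K, frames {R,L,Z,S}
Y → miss, evict Z, frames {R,L,S,Y}
Z → miss, evict S, frames {R,L,Y,Z}
Y → hit
K → miss, evict Z, frames {R,L,Y,K}
S → miss, evict K, frames {R,L,Y,S}
Y → hit
L → hit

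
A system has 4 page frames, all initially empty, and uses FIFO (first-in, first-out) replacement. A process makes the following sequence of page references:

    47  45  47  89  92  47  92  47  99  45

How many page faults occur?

47 -> fault, frames (47)
45 -> fault, frames (47 45)
47 -> hit
89 -> fault, frames (47 45 89)
92 -> fault, frames (47 45 89 92)
47 -> hit
92 -> hit
47 -> hit
99 -> fault, evict 47, frames (45 89 92 99)
45 -> hit
Page faults: 5.

5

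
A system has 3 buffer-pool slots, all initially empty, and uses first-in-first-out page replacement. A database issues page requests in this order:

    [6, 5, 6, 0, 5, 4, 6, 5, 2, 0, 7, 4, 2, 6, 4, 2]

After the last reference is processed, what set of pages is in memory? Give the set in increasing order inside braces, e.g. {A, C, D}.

6: fault, frames [6]
5: fault, frames [6, 5]
6: hit
0: fault, frames [6, 5, 0]
5: hit
4: fault, evict 6, frames [5, 0, 4]
6: fault, evict 5, frames [0, 4, 6]
5: fault, evict 0, frames [4, 6, 5]
2: fault, evict 4, frames [6, 5, 2]
0: fault, evict 6, frames [5, 2, 0]
7: fault, evict 5, frames [2, 0, 7]
4: fault, evict 2, frames [0, 7, 4]
2: fault, evict 0, frames [7, 4, 2]
6: fault, evict 7, frames [4, 2, 6]
4: hit
2: hit

{2, 4, 6}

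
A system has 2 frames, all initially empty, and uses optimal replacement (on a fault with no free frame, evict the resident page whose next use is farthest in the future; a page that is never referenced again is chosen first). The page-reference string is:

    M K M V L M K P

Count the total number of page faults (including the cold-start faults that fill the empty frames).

6

M → miss, frames {M}
K → miss, frames {M,K}
M → hit
V → miss, evict K, frames {M,V}
L → miss, evict V, frames {M,L}
M → hit
K → miss, evict L, frames {M,K}
P → miss, evict K, frames {M,P}
Page faults: 6.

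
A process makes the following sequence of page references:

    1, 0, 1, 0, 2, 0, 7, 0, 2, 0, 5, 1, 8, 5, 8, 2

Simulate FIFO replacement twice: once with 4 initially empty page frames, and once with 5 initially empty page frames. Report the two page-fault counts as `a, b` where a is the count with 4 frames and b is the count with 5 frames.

8, 6

4 frames: F F . . F . F . . . F F F . . F → 8 faults.
5 frames: F F . . F . F . . . F . F . . . → 6 faults.
6 < 8: adding a frame reduced faults, as is typical.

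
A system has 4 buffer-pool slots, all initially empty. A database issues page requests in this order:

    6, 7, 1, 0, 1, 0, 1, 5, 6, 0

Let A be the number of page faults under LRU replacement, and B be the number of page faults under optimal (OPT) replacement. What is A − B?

1

Under LRU: F F F F . . . F F . → 6 faults.
Under OPT: F F F F . . . F . . → 5 faults.
A − B = 6 − 5 = 1.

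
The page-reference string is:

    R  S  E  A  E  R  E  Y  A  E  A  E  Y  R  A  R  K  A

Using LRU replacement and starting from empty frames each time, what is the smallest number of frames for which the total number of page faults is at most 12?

f=1: 18 faults
f=2: 13 faults
f=3: 10 faults
f=4: 6 faults
f=5: 6 faults
f=6: 6 faults
Smallest f with faults ≤ 12 is 3.

3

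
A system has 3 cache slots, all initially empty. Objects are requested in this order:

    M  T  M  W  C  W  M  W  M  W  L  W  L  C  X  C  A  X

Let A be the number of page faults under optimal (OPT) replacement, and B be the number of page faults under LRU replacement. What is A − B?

Under OPT: F F . F F . . . . . F . . . F . F . → 7 faults.
Under LRU: F F . F F . . . . . F . . F F . F . → 8 faults.
A − B = 7 − 8 = -1.

-1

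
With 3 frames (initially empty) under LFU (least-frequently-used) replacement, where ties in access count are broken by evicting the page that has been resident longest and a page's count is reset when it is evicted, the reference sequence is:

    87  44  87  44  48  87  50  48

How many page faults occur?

5

87 → fault, frames {87}
44 → fault, frames {87,44}
87 → hit
44 → hit
48 → fault, frames {87,44,48}
87 → hit
50 → fault, evict 48, frames {87,44,50}
48 → fault, evict 50, frames {87,44,48}
Page faults: 5.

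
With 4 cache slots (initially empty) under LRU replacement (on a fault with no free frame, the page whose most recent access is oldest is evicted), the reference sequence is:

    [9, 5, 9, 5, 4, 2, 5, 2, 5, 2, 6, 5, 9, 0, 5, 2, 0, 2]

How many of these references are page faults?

8

9 -> fault, frames {9}
5 -> fault, frames {9,5}
9 -> hit
5 -> hit
4 -> fault, frames {9,5,4}
2 -> fault, frames {9,5,4,2}
5 -> hit
2 -> hit
5 -> hit
2 -> hit
6 -> fault, evict 9, frames {4,5,2,6}
5 -> hit
9 -> fault, evict 4, frames {2,6,5,9}
0 -> fault, evict 2, frames {6,5,9,0}
5 -> hit
2 -> fault, evict 6, frames {9,0,5,2}
0 -> hit
2 -> hit
Page faults: 8.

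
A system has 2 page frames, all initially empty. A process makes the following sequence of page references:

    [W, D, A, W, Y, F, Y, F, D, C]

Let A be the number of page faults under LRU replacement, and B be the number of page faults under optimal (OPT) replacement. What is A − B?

1

Under LRU: F F F F F F . . F F → 8 faults.
Under OPT: F F F . F F . . F F → 7 faults.
A − B = 8 − 7 = 1.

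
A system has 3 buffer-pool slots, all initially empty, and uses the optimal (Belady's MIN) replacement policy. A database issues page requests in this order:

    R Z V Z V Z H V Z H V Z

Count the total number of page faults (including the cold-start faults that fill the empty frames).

R → miss, frames (R)
Z → miss, frames (R Z)
V → miss, frames (R Z V)
Z → hit
V → hit
Z → hit
H → miss, evict R, frames (Z V H)
V → hit
Z → hit
H → hit
V → hit
Z → hit
Page faults: 4.

4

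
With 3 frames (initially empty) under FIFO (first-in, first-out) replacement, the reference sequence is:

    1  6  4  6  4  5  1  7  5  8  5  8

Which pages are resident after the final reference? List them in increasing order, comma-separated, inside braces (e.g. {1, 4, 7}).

1: fault, frames {1}
6: fault, frames {1,6}
4: fault, frames {1,6,4}
6: hit
4: hit
5: fault, evict 1, frames {6,4,5}
1: fault, evict 6, frames {4,5,1}
7: fault, evict 4, frames {5,1,7}
5: hit
8: fault, evict 5, frames {1,7,8}
5: fault, evict 1, frames {7,8,5}
8: hit

{5, 7, 8}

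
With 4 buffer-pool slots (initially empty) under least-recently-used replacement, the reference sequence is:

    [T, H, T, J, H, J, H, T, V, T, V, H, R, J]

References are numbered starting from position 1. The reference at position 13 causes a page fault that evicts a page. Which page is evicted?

pos 1: T: miss, frames [T]
pos 2: H: miss, frames [T, H]
pos 3: T: hit
pos 4: J: miss, frames [H, T, J]
pos 5: H: hit
pos 6: J: hit
pos 7: H: hit
pos 8: T: hit
pos 9: V: miss, frames [J, H, T, V]
pos 10: T: hit
pos 11: V: hit
pos 12: H: hit
pos 13: R: miss, evict J, frames [T, V, H, R]
At position 13, page J is evicted.

J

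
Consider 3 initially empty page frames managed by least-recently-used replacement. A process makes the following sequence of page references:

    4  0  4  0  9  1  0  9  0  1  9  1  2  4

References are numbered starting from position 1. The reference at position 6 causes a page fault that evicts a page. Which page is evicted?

4

pos 1: 4: fault, frames {4}
pos 2: 0: fault, frames {4,0}
pos 3: 4: hit
pos 4: 0: hit
pos 5: 9: fault, frames {4,0,9}
pos 6: 1: fault, evict 4, frames {0,9,1}
At position 6, page 4 is evicted.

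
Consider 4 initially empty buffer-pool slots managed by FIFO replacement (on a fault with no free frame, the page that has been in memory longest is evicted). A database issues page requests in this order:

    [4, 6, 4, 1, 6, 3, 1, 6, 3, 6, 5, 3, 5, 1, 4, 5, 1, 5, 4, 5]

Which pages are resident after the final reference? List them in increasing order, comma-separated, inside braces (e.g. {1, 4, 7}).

{1, 3, 4, 5}

4 -> miss, frames {4}
6 -> miss, frames {4,6}
4 -> hit
1 -> miss, frames {4,6,1}
6 -> hit
3 -> miss, frames {4,6,1,3}
1 -> hit
6 -> hit
3 -> hit
6 -> hit
5 -> miss, evict 4, frames {6,1,3,5}
3 -> hit
5 -> hit
1 -> hit
4 -> miss, evict 6, frames {1,3,5,4}
5 -> hit
1 -> hit
5 -> hit
4 -> hit
5 -> hit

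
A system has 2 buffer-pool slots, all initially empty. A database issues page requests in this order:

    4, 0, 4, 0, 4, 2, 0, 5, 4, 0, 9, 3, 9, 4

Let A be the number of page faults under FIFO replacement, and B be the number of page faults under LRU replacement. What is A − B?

Under FIFO: F F . . . F . F F F F F . F → 9 faults.
Under LRU: F F . . . F F F F F F F . F → 10 faults.
A − B = 9 − 10 = -1.

-1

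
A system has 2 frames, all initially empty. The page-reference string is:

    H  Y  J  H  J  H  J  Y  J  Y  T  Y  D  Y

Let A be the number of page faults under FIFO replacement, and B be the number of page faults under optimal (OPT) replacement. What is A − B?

Under FIFO: F F F F . . . F F . F F F . → 9 faults.
Under OPT: F F F . . . . F . . F . F . → 6 faults.
A − B = 9 − 6 = 3.

3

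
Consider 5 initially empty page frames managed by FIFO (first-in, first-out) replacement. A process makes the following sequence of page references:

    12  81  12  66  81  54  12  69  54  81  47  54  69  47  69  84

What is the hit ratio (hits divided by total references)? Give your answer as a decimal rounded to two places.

12 → fault, frames {12}
81 → fault, frames {12,81}
12 → hit
66 → fault, frames {12,81,66}
81 → hit
54 → fault, frames {12,81,66,54}
12 → hit
69 → fault, frames {12,81,66,54,69}
54 → hit
81 → hit
47 → fault, evict 12, frames {81,66,54,69,47}
54 → hit
69 → hit
47 → hit
69 → hit
84 → fault, evict 81, frames {66,54,69,47,84}
Hits: 9 of 16 references → 9/16 = 0.5625.

0.56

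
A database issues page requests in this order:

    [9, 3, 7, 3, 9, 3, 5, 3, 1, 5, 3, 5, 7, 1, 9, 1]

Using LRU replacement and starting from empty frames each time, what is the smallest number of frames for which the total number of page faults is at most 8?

3

f=1: 16 faults
f=2: 11 faults
f=3: 8 faults
f=4: 7 faults
f=5: 5 faults
Smallest f with faults ≤ 8 is 3.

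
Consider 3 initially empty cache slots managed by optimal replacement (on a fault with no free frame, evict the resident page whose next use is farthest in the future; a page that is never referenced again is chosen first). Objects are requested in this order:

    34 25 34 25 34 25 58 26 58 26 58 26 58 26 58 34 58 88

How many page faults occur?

34: miss, frames [34]
25: miss, frames [34, 25]
34: hit
25: hit
34: hit
25: hit
58: miss, frames [34, 25, 58]
26: miss, evict 25, frames [34, 58, 26]
58: hit
26: hit
58: hit
26: hit
58: hit
26: hit
58: hit
34: hit
58: hit
88: miss, evict 26, frames [34, 58, 88]
Page faults: 5.

5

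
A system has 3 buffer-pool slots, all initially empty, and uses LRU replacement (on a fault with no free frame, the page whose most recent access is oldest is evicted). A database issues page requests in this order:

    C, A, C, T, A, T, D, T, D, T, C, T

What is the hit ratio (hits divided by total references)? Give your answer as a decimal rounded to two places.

0.58

C → miss, frames (C)
A → miss, frames (C A)
C → hit
T → miss, frames (A C T)
A → hit
T → hit
D → miss, evict C, frames (A T D)
T → hit
D → hit
T → hit
C → miss, evict A, frames (D T C)
T → hit
Hits: 7 of 12 references → 7/12 = 0.5833.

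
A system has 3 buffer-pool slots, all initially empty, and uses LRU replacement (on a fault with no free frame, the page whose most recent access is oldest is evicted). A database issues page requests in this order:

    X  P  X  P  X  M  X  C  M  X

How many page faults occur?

X -> fault, frames {X}
P -> fault, frames {X,P}
X -> hit
P -> hit
X -> hit
M -> fault, frames {P,X,M}
X -> hit
C -> fault, evict P, frames {M,X,C}
M -> hit
X -> hit
Page faults: 4.

4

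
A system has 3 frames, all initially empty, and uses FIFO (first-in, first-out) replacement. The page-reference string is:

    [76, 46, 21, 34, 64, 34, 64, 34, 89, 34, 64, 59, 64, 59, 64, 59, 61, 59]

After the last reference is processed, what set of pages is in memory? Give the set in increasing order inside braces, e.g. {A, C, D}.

{59, 61, 89}

76 -> miss, frames {76}
46 -> miss, frames {76,46}
21 -> miss, frames {76,46,21}
34 -> miss, evict 76, frames {46,21,34}
64 -> miss, evict 46, frames {21,34,64}
34 -> hit
64 -> hit
34 -> hit
89 -> miss, evict 21, frames {34,64,89}
34 -> hit
64 -> hit
59 -> miss, evict 34, frames {64,89,59}
64 -> hit
59 -> hit
64 -> hit
59 -> hit
61 -> miss, evict 64, frames {89,59,61}
59 -> hit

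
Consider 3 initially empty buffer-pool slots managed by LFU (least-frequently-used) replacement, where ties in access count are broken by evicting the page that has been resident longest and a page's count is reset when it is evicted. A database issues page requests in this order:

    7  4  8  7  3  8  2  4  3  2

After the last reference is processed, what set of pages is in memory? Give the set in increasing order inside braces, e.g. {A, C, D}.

{2, 7, 8}

7 → fault, frames [7]
4 → fault, frames [7, 4]
8 → fault, frames [7, 4, 8]
7 → hit
3 → fault, evict 4, frames [7, 8, 3]
8 → hit
2 → fault, evict 3, frames [7, 8, 2]
4 → fault, evict 2, frames [7, 8, 4]
3 → fault, evict 4, frames [7, 8, 3]
2 → fault, evict 3, frames [7, 8, 2]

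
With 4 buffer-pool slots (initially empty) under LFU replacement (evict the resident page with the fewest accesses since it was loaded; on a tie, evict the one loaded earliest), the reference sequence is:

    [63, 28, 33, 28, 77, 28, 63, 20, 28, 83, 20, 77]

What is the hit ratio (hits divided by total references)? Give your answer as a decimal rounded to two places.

0.42

63 -> fault, frames {63}
28 -> fault, frames {63,28}
33 -> fault, frames {63,28,33}
28 -> hit
77 -> fault, frames {63,28,33,77}
28 -> hit
63 -> hit
20 -> fault, evict 33, frames {63,28,77,20}
28 -> hit
83 -> fault, evict 77, frames {63,28,20,83}
20 -> hit
77 -> fault, evict 83, frames {63,28,20,77}
Hits: 5 of 12 references → 5/12 = 0.4167.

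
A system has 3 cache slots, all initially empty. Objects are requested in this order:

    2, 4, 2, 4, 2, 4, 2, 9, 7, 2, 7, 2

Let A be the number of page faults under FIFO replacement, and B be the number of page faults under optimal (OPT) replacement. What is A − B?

1

Under FIFO: F F . . . . . F F F . . → 5 faults.
Under OPT: F F . . . . . F F . . . → 4 faults.
A − B = 5 − 4 = 1.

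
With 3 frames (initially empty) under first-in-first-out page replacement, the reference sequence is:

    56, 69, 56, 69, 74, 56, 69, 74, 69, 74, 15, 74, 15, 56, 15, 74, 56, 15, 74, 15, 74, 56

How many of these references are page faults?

56: fault, frames {56}
69: fault, frames {56,69}
56: hit
69: hit
74: fault, frames {56,69,74}
56: hit
69: hit
74: hit
69: hit
74: hit
15: fault, evict 56, frames {69,74,15}
74: hit
15: hit
56: fault, evict 69, frames {74,15,56}
15: hit
74: hit
56: hit
15: hit
74: hit
15: hit
74: hit
56: hit
Page faults: 5.

5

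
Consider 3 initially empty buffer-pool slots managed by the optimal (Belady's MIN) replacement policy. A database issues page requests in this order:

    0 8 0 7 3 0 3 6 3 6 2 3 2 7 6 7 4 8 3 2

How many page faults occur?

10

0 -> fault, frames [0]
8 -> fault, frames [0, 8]
0 -> hit
7 -> fault, frames [0, 8, 7]
3 -> fault, evict 8, frames [0, 7, 3]
0 -> hit
3 -> hit
6 -> fault, evict 0, frames [7, 3, 6]
3 -> hit
6 -> hit
2 -> fault, evict 6, frames [7, 3, 2]
3 -> hit
2 -> hit
7 -> hit
6 -> fault, evict 2, frames [7, 3, 6]
7 -> hit
4 -> fault, evict 6, frames [7, 3, 4]
8 -> fault, evict 4, frames [7, 3, 8]
3 -> hit
2 -> fault, evict 8, frames [7, 3, 2]
Page faults: 10.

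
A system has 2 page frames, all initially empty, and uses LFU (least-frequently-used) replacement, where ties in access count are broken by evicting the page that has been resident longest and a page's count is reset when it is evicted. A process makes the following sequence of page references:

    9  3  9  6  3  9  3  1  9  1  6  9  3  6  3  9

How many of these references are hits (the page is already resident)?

7

9: miss, frames [9]
3: miss, frames [9, 3]
9: hit
6: miss, evict 3, frames [9, 6]
3: miss, evict 6, frames [9, 3]
9: hit
3: hit
1: miss, evict 3, frames [9, 1]
9: hit
1: hit
6: miss, evict 1, frames [9, 6]
9: hit
3: miss, evict 6, frames [9, 3]
6: miss, evict 3, frames [9, 6]
3: miss, evict 6, frames [9, 3]
9: hit
Hits: 7.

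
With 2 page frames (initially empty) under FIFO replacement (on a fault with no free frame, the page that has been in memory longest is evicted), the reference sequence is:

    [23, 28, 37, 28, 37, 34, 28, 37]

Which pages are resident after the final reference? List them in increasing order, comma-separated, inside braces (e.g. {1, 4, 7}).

23 -> miss, frames {23}
28 -> miss, frames {23,28}
37 -> miss, evict 23, frames {28,37}
28 -> hit
37 -> hit
34 -> miss, evict 28, frames {37,34}
28 -> miss, evict 37, frames {34,28}
37 -> miss, evict 34, frames {28,37}

{28, 37}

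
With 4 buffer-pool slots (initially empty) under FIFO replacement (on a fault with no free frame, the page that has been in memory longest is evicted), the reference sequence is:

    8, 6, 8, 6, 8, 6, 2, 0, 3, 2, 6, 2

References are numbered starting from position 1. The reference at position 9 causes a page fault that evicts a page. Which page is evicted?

8

pos 1: 8 -> miss, frames [8]
pos 2: 6 -> miss, frames [8, 6]
pos 3: 8 -> hit
pos 4: 6 -> hit
pos 5: 8 -> hit
pos 6: 6 -> hit
pos 7: 2 -> miss, frames [8, 6, 2]
pos 8: 0 -> miss, frames [8, 6, 2, 0]
pos 9: 3 -> miss, evict 8, frames [6, 2, 0, 3]
At position 9, page 8 is evicted.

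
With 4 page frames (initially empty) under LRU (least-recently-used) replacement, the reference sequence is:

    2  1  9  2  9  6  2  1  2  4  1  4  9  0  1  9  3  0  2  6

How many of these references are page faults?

2: fault, frames (2)
1: fault, frames (2 1)
9: fault, frames (2 1 9)
2: hit
9: hit
6: fault, frames (1 2 9 6)
2: hit
1: hit
2: hit
4: fault, evict 9, frames (6 1 2 4)
1: hit
4: hit
9: fault, evict 6, frames (2 1 4 9)
0: fault, evict 2, frames (1 4 9 0)
1: hit
9: hit
3: fault, evict 4, frames (0 1 9 3)
0: hit
2: fault, evict 1, frames (9 3 0 2)
6: fault, evict 9, frames (3 0 2 6)
Page faults: 10.

10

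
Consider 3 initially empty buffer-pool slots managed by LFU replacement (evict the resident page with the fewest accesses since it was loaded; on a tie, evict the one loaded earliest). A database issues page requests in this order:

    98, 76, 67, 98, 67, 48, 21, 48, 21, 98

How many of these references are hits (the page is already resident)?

98: miss, frames (98)
76: miss, frames (98 76)
67: miss, frames (98 76 67)
98: hit
67: hit
48: miss, evict 76, frames (98 67 48)
21: miss, evict 48, frames (98 67 21)
48: miss, evict 21, frames (98 67 48)
21: miss, evict 48, frames (98 67 21)
98: hit
Hits: 3.

3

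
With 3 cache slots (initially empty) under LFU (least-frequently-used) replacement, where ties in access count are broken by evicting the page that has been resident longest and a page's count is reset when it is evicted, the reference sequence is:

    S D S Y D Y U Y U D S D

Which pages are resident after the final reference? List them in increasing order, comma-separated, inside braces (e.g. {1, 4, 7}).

{D, S, Y}

S: miss, frames [S]
D: miss, frames [S, D]
S: hit
Y: miss, frames [S, D, Y]
D: hit
Y: hit
U: miss, evict S, frames [D, Y, U]
Y: hit
U: hit
D: hit
S: miss, evict U, frames [D, Y, S]
D: hit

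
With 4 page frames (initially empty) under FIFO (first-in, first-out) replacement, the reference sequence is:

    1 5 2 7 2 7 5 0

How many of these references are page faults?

1 -> miss, frames {1}
5 -> miss, frames {1,5}
2 -> miss, frames {1,5,2}
7 -> miss, frames {1,5,2,7}
2 -> hit
7 -> hit
5 -> hit
0 -> miss, evict 1, frames {5,2,7,0}
Page faults: 5.

5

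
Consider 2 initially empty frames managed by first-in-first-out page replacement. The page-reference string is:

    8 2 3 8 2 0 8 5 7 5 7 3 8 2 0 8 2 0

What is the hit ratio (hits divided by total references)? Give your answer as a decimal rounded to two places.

0.11

8 → fault, frames {8}
2 → fault, frames {8,2}
3 → fault, evict 8, frames {2,3}
8 → fault, evict 2, frames {3,8}
2 → fault, evict 3, frames {8,2}
0 → fault, evict 8, frames {2,0}
8 → fault, evict 2, frames {0,8}
5 → fault, evict 0, frames {8,5}
7 → fault, evict 8, frames {5,7}
5 → hit
7 → hit
3 → fault, evict 5, frames {7,3}
8 → fault, evict 7, frames {3,8}
2 → fault, evict 3, frames {8,2}
0 → fault, evict 8, frames {2,0}
8 → fault, evict 2, frames {0,8}
2 → fault, evict 0, frames {8,2}
0 → fault, evict 8, frames {2,0}
Hits: 2 of 18 references → 2/18 = 0.1111.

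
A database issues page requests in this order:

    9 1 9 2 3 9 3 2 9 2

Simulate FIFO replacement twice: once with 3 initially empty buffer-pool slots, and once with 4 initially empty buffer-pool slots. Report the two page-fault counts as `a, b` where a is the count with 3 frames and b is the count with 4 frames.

3 frames: F F . F F F . . . . → 5 faults.
4 frames: F F . F F . . . . . → 4 faults.
4 < 5: adding a frame reduced faults, as is typical.

5, 4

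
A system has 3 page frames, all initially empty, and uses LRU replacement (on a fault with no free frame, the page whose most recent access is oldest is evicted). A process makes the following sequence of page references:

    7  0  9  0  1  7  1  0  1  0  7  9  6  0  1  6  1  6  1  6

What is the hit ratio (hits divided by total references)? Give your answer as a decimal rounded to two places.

7 -> fault, frames {7}
0 -> fault, frames {7,0}
9 -> fault, frames {7,0,9}
0 -> hit
1 -> fault, evict 7, frames {9,0,1}
7 -> fault, evict 9, frames {0,1,7}
1 -> hit
0 -> hit
1 -> hit
0 -> hit
7 -> hit
9 -> fault, evict 1, frames {0,7,9}
6 -> fault, evict 0, frames {7,9,6}
0 -> fault, evict 7, frames {9,6,0}
1 -> fault, evict 9, frames {6,0,1}
6 -> hit
1 -> hit
6 -> hit
1 -> hit
6 -> hit
Hits: 11 of 20 references → 11/20 = 0.5500.

0.55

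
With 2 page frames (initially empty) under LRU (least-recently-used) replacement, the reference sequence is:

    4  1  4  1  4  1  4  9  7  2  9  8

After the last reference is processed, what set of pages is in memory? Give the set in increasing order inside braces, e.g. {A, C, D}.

4 → miss, frames {4}
1 → miss, frames {4,1}
4 → hit
1 → hit
4 → hit
1 → hit
4 → hit
9 → miss, evict 1, frames {4,9}
7 → miss, evict 4, frames {9,7}
2 → miss, evict 9, frames {7,2}
9 → miss, evict 7, frames {2,9}
8 → miss, evict 2, frames {9,8}

{8, 9}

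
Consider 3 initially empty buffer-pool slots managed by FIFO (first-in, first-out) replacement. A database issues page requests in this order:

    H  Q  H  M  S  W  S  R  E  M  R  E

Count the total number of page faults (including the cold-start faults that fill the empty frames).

8

H: miss, frames (H)
Q: miss, frames (H Q)
H: hit
M: miss, frames (H Q M)
S: miss, evict H, frames (Q M S)
W: miss, evict Q, frames (M S W)
S: hit
R: miss, evict M, frames (S W R)
E: miss, evict S, frames (W R E)
M: miss, evict W, frames (R E M)
R: hit
E: hit
Page faults: 8.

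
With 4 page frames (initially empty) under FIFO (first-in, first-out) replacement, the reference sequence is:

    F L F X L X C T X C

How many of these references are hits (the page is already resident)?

F -> miss, frames {F}
L -> miss, frames {F,L}
F -> hit
X -> miss, frames {F,L,X}
L -> hit
X -> hit
C -> miss, frames {F,L,X,C}
T -> miss, evict F, frames {L,X,C,T}
X -> hit
C -> hit
Hits: 5.

5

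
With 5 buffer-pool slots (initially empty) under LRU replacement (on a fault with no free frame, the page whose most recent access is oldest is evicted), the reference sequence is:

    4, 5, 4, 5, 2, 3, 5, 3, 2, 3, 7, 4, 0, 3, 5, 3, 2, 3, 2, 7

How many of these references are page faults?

9

4 -> fault, frames {4}
5 -> fault, frames {4,5}
4 -> hit
5 -> hit
2 -> fault, frames {4,5,2}
3 -> fault, frames {4,5,2,3}
5 -> hit
3 -> hit
2 -> hit
3 -> hit
7 -> fault, frames {4,5,2,3,7}
4 -> hit
0 -> fault, evict 5, frames {2,3,7,4,0}
3 -> hit
5 -> fault, evict 2, frames {7,4,0,3,5}
3 -> hit
2 -> fault, evict 7, frames {4,0,5,3,2}
3 -> hit
2 -> hit
7 -> fault, evict 4, frames {0,5,3,2,7}
Page faults: 9.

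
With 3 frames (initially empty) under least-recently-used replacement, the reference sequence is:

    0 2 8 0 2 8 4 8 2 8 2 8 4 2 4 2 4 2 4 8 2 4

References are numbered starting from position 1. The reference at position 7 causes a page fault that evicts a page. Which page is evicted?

pos 1: 0: miss, frames [0]
pos 2: 2: miss, frames [0, 2]
pos 3: 8: miss, frames [0, 2, 8]
pos 4: 0: hit
pos 5: 2: hit
pos 6: 8: hit
pos 7: 4: miss, evict 0, frames [2, 8, 4]
At position 7, page 0 is evicted.

0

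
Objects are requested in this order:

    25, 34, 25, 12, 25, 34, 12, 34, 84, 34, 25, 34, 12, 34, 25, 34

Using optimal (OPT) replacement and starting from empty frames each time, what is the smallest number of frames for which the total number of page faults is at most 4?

4

f=1: 16 faults
f=2: 8 faults
f=3: 5 faults
f=4: 4 faults
Smallest f with faults ≤ 4 is 4.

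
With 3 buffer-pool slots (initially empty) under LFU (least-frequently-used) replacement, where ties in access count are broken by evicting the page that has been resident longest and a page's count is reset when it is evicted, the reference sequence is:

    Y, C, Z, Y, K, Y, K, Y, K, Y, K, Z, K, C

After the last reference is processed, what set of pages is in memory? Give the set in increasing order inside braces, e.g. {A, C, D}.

{C, K, Y}

Y → miss, frames {Y}
C → miss, frames {Y,C}
Z → miss, frames {Y,C,Z}
Y → hit
K → miss, evict C, frames {Y,Z,K}
Y → hit
K → hit
Y → hit
K → hit
Y → hit
K → hit
Z → hit
K → hit
C → miss, evict Z, frames {Y,K,C}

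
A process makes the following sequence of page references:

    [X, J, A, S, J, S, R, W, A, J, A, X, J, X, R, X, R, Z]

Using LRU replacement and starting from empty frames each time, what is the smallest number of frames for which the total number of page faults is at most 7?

6

f=1: 18 faults
f=2: 13 faults
f=3: 11 faults
f=4: 11 faults
f=5: 8 faults
f=6: 7 faults
f=7: 7 faults
Smallest f with faults ≤ 7 is 6.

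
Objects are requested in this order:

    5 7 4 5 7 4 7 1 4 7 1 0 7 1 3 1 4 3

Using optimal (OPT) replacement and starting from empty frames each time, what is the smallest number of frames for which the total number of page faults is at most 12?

f=1: 18 faults
f=2: 10 faults
f=3: 7 faults
f=4: 6 faults
f=5: 6 faults
f=6: 6 faults
Smallest f with faults ≤ 12 is 2.

2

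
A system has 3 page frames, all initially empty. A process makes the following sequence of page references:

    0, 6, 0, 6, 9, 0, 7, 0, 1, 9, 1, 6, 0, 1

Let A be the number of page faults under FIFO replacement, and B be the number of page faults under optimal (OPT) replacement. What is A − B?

4

Under FIFO: F F . . F . F F F F . F F F → 10 faults.
Under OPT: F F . . F . F . F . . F . . → 6 faults.
A − B = 10 − 6 = 4.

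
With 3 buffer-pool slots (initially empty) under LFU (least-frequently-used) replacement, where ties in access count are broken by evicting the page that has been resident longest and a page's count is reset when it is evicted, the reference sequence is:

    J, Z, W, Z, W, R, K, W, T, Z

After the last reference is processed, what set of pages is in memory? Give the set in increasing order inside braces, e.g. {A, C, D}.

J -> fault, frames (J)
Z -> fault, frames (J Z)
W -> fault, frames (J Z W)
Z -> hit
W -> hit
R -> fault, evict J, frames (Z W R)
K -> fault, evict R, frames (Z W K)
W -> hit
T -> fault, evict K, frames (Z W T)
Z -> hit

{T, W, Z}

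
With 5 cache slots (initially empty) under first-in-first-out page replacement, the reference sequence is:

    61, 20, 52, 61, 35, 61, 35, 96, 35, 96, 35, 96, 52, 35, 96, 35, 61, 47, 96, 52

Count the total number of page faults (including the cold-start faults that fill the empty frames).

61 → fault, frames {61}
20 → fault, frames {61,20}
52 → fault, frames {61,20,52}
61 → hit
35 → fault, frames {61,20,52,35}
61 → hit
35 → hit
96 → fault, frames {61,20,52,35,96}
35 → hit
96 → hit
35 → hit
96 → hit
52 → hit
35 → hit
96 → hit
35 → hit
61 → hit
47 → fault, evict 61, frames {20,52,35,96,47}
96 → hit
52 → hit
Page faults: 6.

6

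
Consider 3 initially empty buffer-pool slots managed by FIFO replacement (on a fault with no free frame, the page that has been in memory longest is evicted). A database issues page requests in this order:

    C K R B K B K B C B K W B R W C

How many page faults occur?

10

C -> fault, frames [C]
K -> fault, frames [C, K]
R -> fault, frames [C, K, R]
B -> fault, evict C, frames [K, R, B]
K -> hit
B -> hit
K -> hit
B -> hit
C -> fault, evict K, frames [R, B, C]
B -> hit
K -> fault, evict R, frames [B, C, K]
W -> fault, evict B, frames [C, K, W]
B -> fault, evict C, frames [K, W, B]
R -> fault, evict K, frames [W, B, R]
W -> hit
C -> fault, evict W, frames [B, R, C]
Page faults: 10.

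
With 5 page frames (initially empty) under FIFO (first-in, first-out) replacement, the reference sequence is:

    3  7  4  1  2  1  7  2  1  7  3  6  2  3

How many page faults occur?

3: miss, frames (3)
7: miss, frames (3 7)
4: miss, frames (3 7 4)
1: miss, frames (3 7 4 1)
2: miss, frames (3 7 4 1 2)
1: hit
7: hit
2: hit
1: hit
7: hit
3: hit
6: miss, evict 3, frames (7 4 1 2 6)
2: hit
3: miss, evict 7, frames (4 1 2 6 3)
Page faults: 7.

7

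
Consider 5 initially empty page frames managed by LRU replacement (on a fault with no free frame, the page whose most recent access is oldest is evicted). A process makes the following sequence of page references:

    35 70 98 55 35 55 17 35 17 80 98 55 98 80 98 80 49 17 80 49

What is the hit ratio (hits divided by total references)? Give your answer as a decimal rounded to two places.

0.65

35 -> fault, frames [35]
70 -> fault, frames [35, 70]
98 -> fault, frames [35, 70, 98]
55 -> fault, frames [35, 70, 98, 55]
35 -> hit
55 -> hit
17 -> fault, frames [70, 98, 35, 55, 17]
35 -> hit
17 -> hit
80 -> fault, evict 70, frames [98, 55, 35, 17, 80]
98 -> hit
55 -> hit
98 -> hit
80 -> hit
98 -> hit
80 -> hit
49 -> fault, evict 35, frames [17, 55, 98, 80, 49]
17 -> hit
80 -> hit
49 -> hit
Hits: 13 of 20 references → 13/20 = 0.6500.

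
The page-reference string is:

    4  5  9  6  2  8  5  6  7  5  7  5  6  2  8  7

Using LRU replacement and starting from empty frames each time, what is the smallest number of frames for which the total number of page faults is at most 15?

2

f=1: 16 faults
f=2: 14 faults
f=3: 12 faults
f=4: 11 faults
f=5: 7 faults
f=6: 7 faults
f=7: 7 faults
Smallest f with faults ≤ 15 is 2.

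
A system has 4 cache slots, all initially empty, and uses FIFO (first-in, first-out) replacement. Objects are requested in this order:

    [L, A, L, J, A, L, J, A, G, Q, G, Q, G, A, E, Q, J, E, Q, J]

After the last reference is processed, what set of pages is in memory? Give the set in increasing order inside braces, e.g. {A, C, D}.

{E, G, J, Q}

L -> miss, frames [L]
A -> miss, frames [L, A]
L -> hit
J -> miss, frames [L, A, J]
A -> hit
L -> hit
J -> hit
A -> hit
G -> miss, frames [L, A, J, G]
Q -> miss, evict L, frames [A, J, G, Q]
G -> hit
Q -> hit
G -> hit
A -> hit
E -> miss, evict A, frames [J, G, Q, E]
Q -> hit
J -> hit
E -> hit
Q -> hit
J -> hit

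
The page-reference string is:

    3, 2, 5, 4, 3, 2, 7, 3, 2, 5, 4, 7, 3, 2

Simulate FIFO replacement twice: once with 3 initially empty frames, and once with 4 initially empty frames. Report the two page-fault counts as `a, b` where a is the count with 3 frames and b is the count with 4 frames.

11, 12

3 frames: F F F F F F F . . F F . F F → 11 faults.
4 frames: F F F F . . F F F F F F F F → 12 faults.
12 > 11: adding a frame increased faults — Belady's anomaly.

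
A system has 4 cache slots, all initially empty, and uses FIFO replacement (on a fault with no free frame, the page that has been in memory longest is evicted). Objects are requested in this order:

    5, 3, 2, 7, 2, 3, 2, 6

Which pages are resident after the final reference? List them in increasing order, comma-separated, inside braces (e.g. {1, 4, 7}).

{2, 3, 6, 7}

5 → miss, frames (5)
3 → miss, frames (5 3)
2 → miss, frames (5 3 2)
7 → miss, frames (5 3 2 7)
2 → hit
3 → hit
2 → hit
6 → miss, evict 5, frames (3 2 7 6)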